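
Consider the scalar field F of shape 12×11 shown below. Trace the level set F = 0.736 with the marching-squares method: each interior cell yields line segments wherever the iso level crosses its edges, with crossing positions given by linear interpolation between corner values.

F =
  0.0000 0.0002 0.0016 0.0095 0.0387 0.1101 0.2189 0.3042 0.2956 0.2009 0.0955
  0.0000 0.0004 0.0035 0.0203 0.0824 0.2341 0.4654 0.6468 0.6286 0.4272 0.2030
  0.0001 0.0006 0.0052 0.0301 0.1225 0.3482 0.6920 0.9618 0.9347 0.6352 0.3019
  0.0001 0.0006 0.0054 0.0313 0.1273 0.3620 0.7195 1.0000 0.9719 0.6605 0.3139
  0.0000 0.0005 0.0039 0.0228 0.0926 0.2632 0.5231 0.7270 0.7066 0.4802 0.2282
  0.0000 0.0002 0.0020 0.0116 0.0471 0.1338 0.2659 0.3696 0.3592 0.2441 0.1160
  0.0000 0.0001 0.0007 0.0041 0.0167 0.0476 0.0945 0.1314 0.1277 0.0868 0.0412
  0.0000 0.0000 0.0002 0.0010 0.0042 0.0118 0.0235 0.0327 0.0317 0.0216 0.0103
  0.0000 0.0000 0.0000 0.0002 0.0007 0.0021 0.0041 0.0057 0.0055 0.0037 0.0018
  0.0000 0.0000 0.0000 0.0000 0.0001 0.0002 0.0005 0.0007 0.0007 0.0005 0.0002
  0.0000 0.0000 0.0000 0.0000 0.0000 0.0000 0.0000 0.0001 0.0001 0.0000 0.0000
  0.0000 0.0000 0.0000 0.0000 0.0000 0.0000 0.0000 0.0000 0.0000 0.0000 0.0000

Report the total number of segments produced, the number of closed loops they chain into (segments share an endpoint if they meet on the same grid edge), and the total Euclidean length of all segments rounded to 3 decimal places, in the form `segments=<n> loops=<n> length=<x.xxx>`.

cell (1,6): code 0100 → (1.283,7.000)–(2.000,6.163)
cell (1,7): code 1100 → (1.351,8.000)–(1.283,7.000)
cell (1,8): code 1000 → (2.000,8.663)–(1.351,8.000)
cell (2,6): code 0110 → (2.000,6.163)–(3.000,6.059)
cell (2,8): code 1001 → (3.000,8.758)–(2.000,8.663)
cell (3,6): code 0010 → (3.000,6.059)–(3.967,7.000)
cell (3,7): code 0011 → (3.967,7.000)–(3.889,8.000)
cell (3,8): code 0001 → (3.889,8.000)–(3.000,8.758)
total: 8 segments, chained into 1 closed loop(s), length Σ = 8.562835

segments=8 loops=1 length=8.563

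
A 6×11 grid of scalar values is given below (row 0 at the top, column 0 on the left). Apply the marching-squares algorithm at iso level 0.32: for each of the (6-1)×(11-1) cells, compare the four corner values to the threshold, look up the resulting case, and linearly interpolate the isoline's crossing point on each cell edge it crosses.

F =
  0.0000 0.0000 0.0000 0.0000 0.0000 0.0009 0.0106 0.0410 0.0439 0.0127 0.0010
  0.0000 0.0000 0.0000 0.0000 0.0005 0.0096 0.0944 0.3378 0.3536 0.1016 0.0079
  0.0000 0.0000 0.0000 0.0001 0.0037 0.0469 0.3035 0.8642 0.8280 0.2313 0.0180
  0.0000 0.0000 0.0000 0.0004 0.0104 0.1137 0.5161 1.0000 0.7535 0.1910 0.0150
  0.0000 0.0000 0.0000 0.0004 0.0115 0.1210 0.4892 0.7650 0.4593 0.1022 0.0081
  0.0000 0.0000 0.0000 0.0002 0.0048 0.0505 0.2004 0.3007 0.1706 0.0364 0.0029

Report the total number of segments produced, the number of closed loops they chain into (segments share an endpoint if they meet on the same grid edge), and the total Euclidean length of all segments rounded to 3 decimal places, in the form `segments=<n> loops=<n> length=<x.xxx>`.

segments=14 loops=1 length=11.582

cell (0,6): code 0100 → (0.940,7.000)–(1.000,6.927)
cell (0,7): code 1100 → (0.892,8.000)–(0.940,7.000)
cell (0,8): code 1000 → (1.000,8.133)–(0.892,8.000)
cell (1,6): code 0110 → (1.000,6.927)–(2.000,6.029)
cell (1,8): code 1001 → (2.000,8.851)–(1.000,8.133)
cell (2,5): code 0100 → (2.078,6.000)–(3.000,5.513)
cell (2,6): code 1110 → (2.000,6.029)–(2.078,6.000)
cell (2,8): code 1001 → (3.000,8.771)–(2.000,8.851)
cell (3,5): code 0110 → (3.000,5.513)–(4.000,5.540)
cell (3,8): code 1001 → (4.000,8.390)–(3.000,8.771)
cell (4,5): code 0010 → (4.000,5.540)–(4.586,6.000)
cell (4,6): code 0011 → (4.586,6.000)–(4.958,7.000)
cell (4,7): code 0011 → (4.958,7.000)–(4.483,8.000)
cell (4,8): code 0001 → (4.483,8.000)–(4.000,8.390)
total: 14 segments, chained into 1 closed loop(s), length Σ = 11.581882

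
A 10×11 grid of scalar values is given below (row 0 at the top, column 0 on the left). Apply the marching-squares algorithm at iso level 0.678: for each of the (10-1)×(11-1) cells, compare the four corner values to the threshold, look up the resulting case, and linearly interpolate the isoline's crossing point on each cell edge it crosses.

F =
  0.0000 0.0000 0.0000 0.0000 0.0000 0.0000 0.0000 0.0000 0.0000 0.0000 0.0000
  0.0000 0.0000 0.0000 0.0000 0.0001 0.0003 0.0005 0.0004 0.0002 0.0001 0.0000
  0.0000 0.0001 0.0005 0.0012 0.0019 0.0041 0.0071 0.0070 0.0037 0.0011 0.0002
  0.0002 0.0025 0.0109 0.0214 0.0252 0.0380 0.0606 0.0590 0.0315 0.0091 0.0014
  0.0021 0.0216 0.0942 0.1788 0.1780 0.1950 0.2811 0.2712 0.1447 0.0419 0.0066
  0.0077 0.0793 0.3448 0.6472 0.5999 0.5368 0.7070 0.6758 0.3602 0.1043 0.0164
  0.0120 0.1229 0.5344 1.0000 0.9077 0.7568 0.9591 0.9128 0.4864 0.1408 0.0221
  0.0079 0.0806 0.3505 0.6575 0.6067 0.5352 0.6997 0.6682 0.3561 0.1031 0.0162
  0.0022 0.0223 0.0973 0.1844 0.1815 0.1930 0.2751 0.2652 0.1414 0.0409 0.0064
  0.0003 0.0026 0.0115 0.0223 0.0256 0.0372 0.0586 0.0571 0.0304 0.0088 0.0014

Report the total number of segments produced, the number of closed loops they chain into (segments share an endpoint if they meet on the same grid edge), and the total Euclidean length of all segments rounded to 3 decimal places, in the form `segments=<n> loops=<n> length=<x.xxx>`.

cell (4,5): code 0100 → (4.932,6.000)–(5.000,5.830)
cell (4,6): code 1000 → (5.000,6.929)–(4.932,6.000)
cell (5,2): code 0100 → (5.087,3.000)–(6.000,2.308)
cell (5,3): code 1100 → (5.254,4.000)–(5.087,3.000)
cell (5,4): code 1100 → (5.642,5.000)–(5.254,4.000)
cell (5,5): code 1110 → (5.000,5.830)–(5.642,5.000)
cell (5,6): code 1101 → (5.009,7.000)–(5.000,6.929)
cell (5,7): code 1000 → (6.000,7.551)–(5.009,7.000)
cell (6,2): code 0010 → (6.000,2.308)–(6.940,3.000)
cell (6,3): code 0011 → (6.940,3.000)–(6.763,4.000)
cell (6,4): code 0011 → (6.763,4.000)–(6.356,5.000)
cell (6,5): code 0111 → (6.356,5.000)–(7.000,5.868)
cell (6,6): code 1011 → (7.000,6.689)–(6.960,7.000)
cell (6,7): code 0001 → (6.960,7.000)–(6.000,7.551)
cell (7,5): code 0010 → (7.000,5.868)–(7.051,6.000)
cell (7,6): code 0001 → (7.051,6.000)–(7.000,6.689)
total: 16 segments, chained into 1 closed loop(s), length Σ = 13.196722

segments=16 loops=1 length=13.197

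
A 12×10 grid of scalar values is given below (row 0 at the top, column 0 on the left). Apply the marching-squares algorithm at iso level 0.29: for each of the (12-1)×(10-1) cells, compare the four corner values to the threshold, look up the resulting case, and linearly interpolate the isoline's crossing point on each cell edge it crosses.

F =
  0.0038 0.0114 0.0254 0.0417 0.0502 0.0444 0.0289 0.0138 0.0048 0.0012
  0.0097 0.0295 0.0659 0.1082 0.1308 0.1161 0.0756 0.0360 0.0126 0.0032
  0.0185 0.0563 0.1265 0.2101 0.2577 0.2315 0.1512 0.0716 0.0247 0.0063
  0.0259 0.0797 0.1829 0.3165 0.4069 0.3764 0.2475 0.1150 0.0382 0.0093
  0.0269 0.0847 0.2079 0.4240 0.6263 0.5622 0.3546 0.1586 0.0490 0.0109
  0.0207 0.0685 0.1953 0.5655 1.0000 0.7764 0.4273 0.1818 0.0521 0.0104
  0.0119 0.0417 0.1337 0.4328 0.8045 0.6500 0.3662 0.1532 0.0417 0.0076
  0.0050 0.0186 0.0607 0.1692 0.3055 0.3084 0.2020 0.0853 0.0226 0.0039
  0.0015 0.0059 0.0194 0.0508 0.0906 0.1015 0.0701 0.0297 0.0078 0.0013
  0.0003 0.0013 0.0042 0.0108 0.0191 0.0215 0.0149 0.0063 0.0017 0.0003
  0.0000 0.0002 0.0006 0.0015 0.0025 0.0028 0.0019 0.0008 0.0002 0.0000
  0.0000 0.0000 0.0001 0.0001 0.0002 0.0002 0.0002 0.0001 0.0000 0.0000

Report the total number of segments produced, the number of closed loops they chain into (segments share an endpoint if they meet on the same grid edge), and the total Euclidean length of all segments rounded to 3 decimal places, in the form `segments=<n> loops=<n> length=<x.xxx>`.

segments=18 loops=1 length=14.365

cell (2,2): code 0100 → (2.751,3.000)–(3.000,2.802)
cell (2,3): code 1100 → (2.216,4.000)–(2.751,3.000)
cell (2,4): code 1100 → (2.404,5.000)–(2.216,4.000)
cell (2,5): code 1000 → (3.000,5.670)–(2.404,5.000)
cell (3,2): code 0110 → (3.000,2.802)–(4.000,2.380)
cell (3,5): code 1101 → (3.397,6.000)–(3.000,5.670)
cell (3,6): code 1000 → (4.000,6.330)–(3.397,6.000)
cell (4,2): code 0110 → (4.000,2.380)–(5.000,2.256)
cell (4,6): code 1001 → (5.000,6.559)–(4.000,6.330)
cell (5,2): code 0110 → (5.000,2.256)–(6.000,2.523)
cell (5,6): code 1001 → (6.000,6.358)–(5.000,6.559)
cell (6,2): code 0010 → (6.000,2.523)–(6.542,3.000)
cell (6,3): code 0111 → (6.542,3.000)–(7.000,3.886)
cell (6,5): code 1011 → (7.000,5.173)–(6.464,6.000)
cell (6,6): code 0001 → (6.464,6.000)–(6.000,6.358)
cell (7,3): code 0010 → (7.000,3.886)–(7.072,4.000)
cell (7,4): code 0011 → (7.072,4.000)–(7.089,5.000)
cell (7,5): code 0001 → (7.089,5.000)–(7.000,5.173)
total: 18 segments, chained into 1 closed loop(s), length Σ = 14.364688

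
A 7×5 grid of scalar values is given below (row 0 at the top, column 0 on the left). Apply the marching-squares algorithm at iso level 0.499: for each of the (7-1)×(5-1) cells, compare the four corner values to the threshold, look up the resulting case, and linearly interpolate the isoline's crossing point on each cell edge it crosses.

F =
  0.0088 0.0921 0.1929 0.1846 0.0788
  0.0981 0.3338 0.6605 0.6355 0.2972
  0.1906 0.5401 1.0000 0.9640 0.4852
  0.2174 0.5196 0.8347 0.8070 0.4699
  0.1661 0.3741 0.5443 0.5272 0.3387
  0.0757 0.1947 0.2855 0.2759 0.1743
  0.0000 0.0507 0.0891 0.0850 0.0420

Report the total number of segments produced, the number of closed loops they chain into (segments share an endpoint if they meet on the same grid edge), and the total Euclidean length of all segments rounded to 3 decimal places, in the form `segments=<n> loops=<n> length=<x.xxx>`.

segments=14 loops=1 length=10.492

cell (0,1): code 0100 → (0.655,2.000)–(1.000,1.506)
cell (0,2): code 1100 → (0.697,3.000)–(0.655,2.000)
cell (0,3): code 1000 → (1.000,3.403)–(0.697,3.000)
cell (1,0): code 0100 → (1.801,1.000)–(2.000,0.882)
cell (1,1): code 1110 → (1.000,1.506)–(1.801,1.000)
cell (1,3): code 1001 → (2.000,3.971)–(1.000,3.403)
cell (2,0): code 0110 → (2.000,0.882)–(3.000,0.932)
cell (2,3): code 1001 → (3.000,3.914)–(2.000,3.971)
cell (3,0): code 0010 → (3.000,0.932)–(3.142,1.000)
cell (3,1): code 0111 → (3.142,1.000)–(4.000,1.734)
cell (3,3): code 1001 → (4.000,3.150)–(3.000,3.914)
cell (4,1): code 0010 → (4.000,1.734)–(4.175,2.000)
cell (4,2): code 0011 → (4.175,2.000)–(4.112,3.000)
cell (4,3): code 0001 → (4.112,3.000)–(4.000,3.150)
total: 14 segments, chained into 1 closed loop(s), length Σ = 10.492070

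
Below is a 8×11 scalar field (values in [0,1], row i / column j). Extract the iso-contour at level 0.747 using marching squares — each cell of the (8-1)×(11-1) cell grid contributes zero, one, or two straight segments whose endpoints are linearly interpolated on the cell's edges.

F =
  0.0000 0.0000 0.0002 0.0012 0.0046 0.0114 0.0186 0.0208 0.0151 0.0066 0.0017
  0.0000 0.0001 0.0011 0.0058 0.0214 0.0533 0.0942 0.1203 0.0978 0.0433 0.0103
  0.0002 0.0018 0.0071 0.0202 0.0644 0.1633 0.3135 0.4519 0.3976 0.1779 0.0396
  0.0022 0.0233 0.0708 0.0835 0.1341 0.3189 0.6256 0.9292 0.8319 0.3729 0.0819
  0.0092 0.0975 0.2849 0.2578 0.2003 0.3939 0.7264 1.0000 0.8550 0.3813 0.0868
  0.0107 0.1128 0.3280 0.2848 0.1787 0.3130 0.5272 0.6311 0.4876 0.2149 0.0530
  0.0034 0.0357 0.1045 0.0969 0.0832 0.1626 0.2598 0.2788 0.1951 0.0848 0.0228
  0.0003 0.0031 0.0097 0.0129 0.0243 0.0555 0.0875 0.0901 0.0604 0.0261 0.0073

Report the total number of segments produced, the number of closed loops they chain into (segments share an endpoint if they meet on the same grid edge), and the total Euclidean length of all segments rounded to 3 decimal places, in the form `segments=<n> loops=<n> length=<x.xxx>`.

cell (2,6): code 0100 → (2.618,7.000)–(3.000,6.400)
cell (2,7): code 1100 → (2.805,8.000)–(2.618,7.000)
cell (2,8): code 1000 → (3.000,8.185)–(2.805,8.000)
cell (3,6): code 0110 → (3.000,6.400)–(4.000,6.075)
cell (3,8): code 1001 → (4.000,8.228)–(3.000,8.185)
cell (4,6): code 0010 → (4.000,6.075)–(4.686,7.000)
cell (4,7): code 0011 → (4.686,7.000)–(4.294,8.000)
cell (4,8): code 0001 → (4.294,8.000)–(4.000,8.228)
total: 8 segments, chained into 1 closed loop(s), length Σ = 6.647176

segments=8 loops=1 length=6.647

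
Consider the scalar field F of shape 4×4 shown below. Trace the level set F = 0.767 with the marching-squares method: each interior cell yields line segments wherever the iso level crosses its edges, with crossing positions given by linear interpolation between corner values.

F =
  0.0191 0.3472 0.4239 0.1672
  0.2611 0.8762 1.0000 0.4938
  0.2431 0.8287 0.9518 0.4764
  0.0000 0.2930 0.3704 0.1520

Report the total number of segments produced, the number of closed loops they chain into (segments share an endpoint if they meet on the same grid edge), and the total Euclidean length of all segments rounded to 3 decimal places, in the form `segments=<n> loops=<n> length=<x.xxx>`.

cell (0,0): code 0100 → (0.794,1.000)–(1.000,0.822)
cell (0,1): code 1100 → (0.596,2.000)–(0.794,1.000)
cell (0,2): code 1000 → (1.000,2.460)–(0.596,2.000)
cell (1,0): code 0110 → (1.000,0.822)–(2.000,0.895)
cell (1,2): code 1001 → (2.000,2.389)–(1.000,2.460)
cell (2,0): code 0010 → (2.000,0.895)–(2.115,1.000)
cell (2,1): code 0011 → (2.115,1.000)–(2.318,2.000)
cell (2,2): code 0001 → (2.318,2.000)–(2.000,2.389)
total: 8 segments, chained into 1 closed loop(s), length Σ = 5.588142

segments=8 loops=1 length=5.588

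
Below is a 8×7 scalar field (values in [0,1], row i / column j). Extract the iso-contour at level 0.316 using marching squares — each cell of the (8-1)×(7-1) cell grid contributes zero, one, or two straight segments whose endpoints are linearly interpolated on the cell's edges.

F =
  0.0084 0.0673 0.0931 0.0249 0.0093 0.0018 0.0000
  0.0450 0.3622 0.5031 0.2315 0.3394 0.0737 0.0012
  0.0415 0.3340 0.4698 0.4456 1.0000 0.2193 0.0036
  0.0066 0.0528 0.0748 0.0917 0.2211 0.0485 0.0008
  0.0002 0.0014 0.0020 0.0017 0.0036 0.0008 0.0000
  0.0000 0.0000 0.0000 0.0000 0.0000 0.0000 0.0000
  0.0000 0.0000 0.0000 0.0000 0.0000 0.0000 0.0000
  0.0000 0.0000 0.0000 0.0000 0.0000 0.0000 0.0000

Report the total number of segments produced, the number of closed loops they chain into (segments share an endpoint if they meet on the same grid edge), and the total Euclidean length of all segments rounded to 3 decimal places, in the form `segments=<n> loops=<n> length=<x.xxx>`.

cell (0,0): code 0100 → (0.843,1.000)–(1.000,0.854)
cell (0,1): code 1100 → (0.544,2.000)–(0.843,1.000)
cell (0,2): code 1000 → (1.000,2.689)–(0.544,2.000)
cell (0,3): code 0100 → (0.929,4.000)–(1.000,3.783)
cell (0,4): code 1000 → (1.000,4.088)–(0.929,4.000)
cell (1,0): code 0110 → (1.000,0.854)–(2.000,0.938)
cell (1,2): code 1101 → (1.395,3.000)–(1.000,2.689)
cell (1,3): code 1110 → (1.000,3.783)–(1.395,3.000)
cell (1,4): code 1001 → (2.000,4.876)–(1.000,4.088)
cell (2,0): code 0010 → (2.000,0.938)–(2.064,1.000)
cell (2,1): code 0011 → (2.064,1.000)–(2.389,2.000)
cell (2,2): code 0011 → (2.389,2.000)–(2.366,3.000)
cell (2,3): code 0011 → (2.366,3.000)–(2.878,4.000)
cell (2,4): code 0001 → (2.878,4.000)–(2.000,4.876)
total: 14 segments, chained into 1 closed loop(s), length Σ = 10.586206

segments=14 loops=1 length=10.586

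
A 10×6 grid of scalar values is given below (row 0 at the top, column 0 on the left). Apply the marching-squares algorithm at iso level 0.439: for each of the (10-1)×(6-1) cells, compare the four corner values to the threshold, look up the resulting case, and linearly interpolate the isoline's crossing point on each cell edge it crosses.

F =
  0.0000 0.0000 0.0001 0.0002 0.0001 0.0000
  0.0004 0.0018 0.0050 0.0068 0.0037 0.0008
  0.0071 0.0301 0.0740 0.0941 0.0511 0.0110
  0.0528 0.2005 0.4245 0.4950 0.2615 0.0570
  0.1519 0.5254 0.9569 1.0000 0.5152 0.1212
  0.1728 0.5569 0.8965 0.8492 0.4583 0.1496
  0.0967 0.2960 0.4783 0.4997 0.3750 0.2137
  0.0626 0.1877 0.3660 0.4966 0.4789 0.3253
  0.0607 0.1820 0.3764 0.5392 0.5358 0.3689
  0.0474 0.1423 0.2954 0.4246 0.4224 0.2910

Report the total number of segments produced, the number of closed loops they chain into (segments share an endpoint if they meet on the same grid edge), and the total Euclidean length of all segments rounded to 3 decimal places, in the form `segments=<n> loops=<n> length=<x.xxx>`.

segments=22 loops=1 length=16.638

cell (2,2): code 0100 → (2.860,3.000)–(3.000,2.206)
cell (2,3): code 1000 → (3.000,3.240)–(2.860,3.000)
cell (3,0): code 0100 → (3.734,1.000)–(4.000,0.769)
cell (3,1): code 1100 → (3.027,2.000)–(3.734,1.000)
cell (3,2): code 1110 → (3.000,2.206)–(3.027,2.000)
cell (3,3): code 1101 → (3.700,4.000)–(3.000,3.240)
cell (3,4): code 1000 → (4.000,4.193)–(3.700,4.000)
cell (4,0): code 0110 → (4.000,0.769)–(5.000,0.693)
cell (4,4): code 1001 → (5.000,4.063)–(4.000,4.193)
cell (5,0): code 0010 → (5.000,0.693)–(5.452,1.000)
cell (5,1): code 0111 → (5.452,1.000)–(6.000,1.784)
cell (5,3): code 1011 → (6.000,3.487)–(5.232,4.000)
cell (5,4): code 0001 → (5.232,4.000)–(5.000,4.063)
cell (6,1): code 0010 → (6.000,1.784)–(6.350,2.000)
cell (6,2): code 0111 → (6.350,2.000)–(7.000,2.559)
cell (6,3): code 1101 → (6.616,4.000)–(6.000,3.487)
cell (6,4): code 1000 → (7.000,4.260)–(6.616,4.000)
cell (7,2): code 0110 → (7.000,2.559)–(8.000,2.385)
cell (7,4): code 1001 → (8.000,4.580)–(7.000,4.260)
cell (8,2): code 0010 → (8.000,2.385)–(8.874,3.000)
cell (8,3): code 0011 → (8.874,3.000)–(8.854,4.000)
cell (8,4): code 0001 → (8.854,4.000)–(8.000,4.580)
total: 22 segments, chained into 1 closed loop(s), length Σ = 16.637835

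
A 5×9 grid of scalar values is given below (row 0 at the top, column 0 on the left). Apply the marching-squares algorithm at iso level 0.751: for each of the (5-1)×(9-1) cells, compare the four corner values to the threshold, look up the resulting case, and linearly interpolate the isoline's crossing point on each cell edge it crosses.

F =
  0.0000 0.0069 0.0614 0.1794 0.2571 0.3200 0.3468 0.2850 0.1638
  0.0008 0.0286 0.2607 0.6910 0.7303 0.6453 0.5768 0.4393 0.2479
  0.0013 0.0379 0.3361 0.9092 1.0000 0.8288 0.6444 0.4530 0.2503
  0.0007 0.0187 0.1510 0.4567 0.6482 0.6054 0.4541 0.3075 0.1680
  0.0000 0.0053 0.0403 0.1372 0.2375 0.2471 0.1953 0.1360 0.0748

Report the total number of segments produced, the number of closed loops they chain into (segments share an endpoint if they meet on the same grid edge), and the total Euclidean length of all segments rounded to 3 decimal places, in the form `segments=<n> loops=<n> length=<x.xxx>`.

segments=8 loops=1 length=6.628

cell (1,2): code 0100 → (1.275,3.000)–(2.000,2.724)
cell (1,3): code 1100 → (1.077,4.000)–(1.275,3.000)
cell (1,4): code 1100 → (1.576,5.000)–(1.077,4.000)
cell (1,5): code 1000 → (2.000,5.422)–(1.576,5.000)
cell (2,2): code 0010 → (2.000,2.724)–(2.350,3.000)
cell (2,3): code 0011 → (2.350,3.000)–(2.708,4.000)
cell (2,4): code 0011 → (2.708,4.000)–(2.348,5.000)
cell (2,5): code 0001 → (2.348,5.000)–(2.000,5.422)
total: 8 segments, chained into 1 closed loop(s), length Σ = 6.628499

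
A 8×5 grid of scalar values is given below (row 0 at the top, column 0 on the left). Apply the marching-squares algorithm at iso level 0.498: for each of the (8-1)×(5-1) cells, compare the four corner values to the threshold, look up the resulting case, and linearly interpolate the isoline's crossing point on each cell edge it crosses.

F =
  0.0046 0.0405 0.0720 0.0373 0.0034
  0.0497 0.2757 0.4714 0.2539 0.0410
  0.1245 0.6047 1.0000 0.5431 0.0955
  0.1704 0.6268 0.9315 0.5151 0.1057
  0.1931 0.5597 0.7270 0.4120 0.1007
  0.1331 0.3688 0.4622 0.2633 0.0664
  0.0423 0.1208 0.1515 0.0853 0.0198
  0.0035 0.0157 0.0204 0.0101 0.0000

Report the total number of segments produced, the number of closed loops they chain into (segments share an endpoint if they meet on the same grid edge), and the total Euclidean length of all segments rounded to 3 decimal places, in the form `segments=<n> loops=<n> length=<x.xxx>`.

segments=12 loops=1 length=9.725

cell (1,0): code 0100 → (1.676,1.000)–(2.000,0.778)
cell (1,1): code 1100 → (1.050,2.000)–(1.676,1.000)
cell (1,2): code 1100 → (1.844,3.000)–(1.050,2.000)
cell (1,3): code 1000 → (2.000,3.101)–(1.844,3.000)
cell (2,0): code 0110 → (2.000,0.778)–(3.000,0.718)
cell (2,3): code 1001 → (3.000,3.042)–(2.000,3.101)
cell (3,0): code 0110 → (3.000,0.718)–(4.000,0.832)
cell (3,2): code 1011 → (4.000,2.727)–(3.166,3.000)
cell (3,3): code 0001 → (3.166,3.000)–(3.000,3.042)
cell (4,0): code 0010 → (4.000,0.832)–(4.323,1.000)
cell (4,1): code 0011 → (4.323,1.000)–(4.865,2.000)
cell (4,2): code 0001 → (4.865,2.000)–(4.000,2.727)
total: 12 segments, chained into 1 closed loop(s), length Σ = 9.725104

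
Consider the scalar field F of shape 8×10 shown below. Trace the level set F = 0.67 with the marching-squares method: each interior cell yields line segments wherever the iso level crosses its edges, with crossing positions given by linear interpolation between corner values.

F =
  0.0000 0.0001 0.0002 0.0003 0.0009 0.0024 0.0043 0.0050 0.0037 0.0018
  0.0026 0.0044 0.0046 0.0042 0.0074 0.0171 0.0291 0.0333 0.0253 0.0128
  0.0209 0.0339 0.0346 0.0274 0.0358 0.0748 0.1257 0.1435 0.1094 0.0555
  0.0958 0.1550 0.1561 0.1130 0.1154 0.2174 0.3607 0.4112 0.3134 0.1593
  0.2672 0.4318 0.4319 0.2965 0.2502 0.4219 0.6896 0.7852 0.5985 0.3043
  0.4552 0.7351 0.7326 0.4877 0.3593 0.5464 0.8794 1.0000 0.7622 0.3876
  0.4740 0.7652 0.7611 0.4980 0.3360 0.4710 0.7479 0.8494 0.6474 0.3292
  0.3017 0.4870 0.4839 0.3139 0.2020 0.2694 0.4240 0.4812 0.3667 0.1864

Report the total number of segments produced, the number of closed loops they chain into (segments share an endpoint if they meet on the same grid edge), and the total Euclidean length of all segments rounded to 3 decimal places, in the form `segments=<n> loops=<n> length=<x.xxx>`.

segments=20 loops=2 length=14.298

cell (3,5): code 0100 → (3.940,6.000)–(4.000,5.927)
cell (3,6): code 1100 → (3.692,7.000)–(3.940,6.000)
cell (3,7): code 1000 → (4.000,7.617)–(3.692,7.000)
cell (4,0): code 0100 → (4.785,1.000)–(5.000,0.767)
cell (4,1): code 1100 → (4.792,2.000)–(4.785,1.000)
cell (4,2): code 1000 → (5.000,2.256)–(4.792,2.000)
cell (4,5): code 0110 → (4.000,5.927)–(5.000,5.371)
cell (4,7): code 1101 → (4.437,8.000)–(4.000,7.617)
cell (4,8): code 1000 → (5.000,8.246)–(4.437,8.000)
cell (5,0): code 0110 → (5.000,0.767)–(6.000,0.673)
cell (5,2): code 1001 → (6.000,2.346)–(5.000,2.256)
cell (5,5): code 0110 → (5.000,5.371)–(6.000,5.719)
cell (5,7): code 1011 → (6.000,7.888)–(5.803,8.000)
cell (5,8): code 0001 → (5.803,8.000)–(5.000,8.246)
cell (6,0): code 0010 → (6.000,0.673)–(6.342,1.000)
cell (6,1): code 0011 → (6.342,1.000)–(6.329,2.000)
cell (6,2): code 0001 → (6.329,2.000)–(6.000,2.346)
cell (6,5): code 0010 → (6.000,5.719)–(6.241,6.000)
cell (6,6): code 0011 → (6.241,6.000)–(6.487,7.000)
cell (6,7): code 0001 → (6.487,7.000)–(6.000,7.888)
total: 20 segments, chained into 2 closed loop(s), length Σ = 14.297632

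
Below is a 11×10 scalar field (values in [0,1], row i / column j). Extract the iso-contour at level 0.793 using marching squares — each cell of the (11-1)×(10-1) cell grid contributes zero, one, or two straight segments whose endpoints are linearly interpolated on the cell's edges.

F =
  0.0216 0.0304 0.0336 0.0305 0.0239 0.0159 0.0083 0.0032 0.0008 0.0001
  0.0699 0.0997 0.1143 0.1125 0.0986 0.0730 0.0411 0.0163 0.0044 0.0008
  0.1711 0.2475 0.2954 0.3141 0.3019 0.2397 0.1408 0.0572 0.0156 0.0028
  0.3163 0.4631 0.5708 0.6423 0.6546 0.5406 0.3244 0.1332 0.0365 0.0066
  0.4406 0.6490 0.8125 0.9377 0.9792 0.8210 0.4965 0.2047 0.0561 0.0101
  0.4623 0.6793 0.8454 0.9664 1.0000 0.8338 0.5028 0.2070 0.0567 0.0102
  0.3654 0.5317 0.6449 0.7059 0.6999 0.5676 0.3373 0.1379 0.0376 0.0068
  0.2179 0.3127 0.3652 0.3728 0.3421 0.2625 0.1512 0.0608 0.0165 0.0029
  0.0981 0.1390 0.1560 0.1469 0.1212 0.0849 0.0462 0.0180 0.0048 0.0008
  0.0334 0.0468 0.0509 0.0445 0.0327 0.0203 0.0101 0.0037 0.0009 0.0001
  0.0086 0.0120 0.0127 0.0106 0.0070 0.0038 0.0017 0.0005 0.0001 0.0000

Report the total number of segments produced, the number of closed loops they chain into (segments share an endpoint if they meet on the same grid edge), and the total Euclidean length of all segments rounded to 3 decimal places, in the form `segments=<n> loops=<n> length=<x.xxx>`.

segments=12 loops=1 length=9.306

cell (3,1): code 0100 → (3.919,2.000)–(4.000,1.881)
cell (3,2): code 1100 → (3.510,3.000)–(3.919,2.000)
cell (3,3): code 1100 → (3.426,4.000)–(3.510,3.000)
cell (3,4): code 1100 → (3.900,5.000)–(3.426,4.000)
cell (3,5): code 1000 → (4.000,5.086)–(3.900,5.000)
cell (4,1): code 0110 → (4.000,1.881)–(5.000,1.685)
cell (4,5): code 1001 → (5.000,5.123)–(4.000,5.086)
cell (5,1): code 0010 → (5.000,1.685)–(5.261,2.000)
cell (5,2): code 0011 → (5.261,2.000)–(5.666,3.000)
cell (5,3): code 0011 → (5.666,3.000)–(5.690,4.000)
cell (5,4): code 0011 → (5.690,4.000)–(5.153,5.000)
cell (5,5): code 0001 → (5.153,5.000)–(5.000,5.123)
total: 12 segments, chained into 1 closed loop(s), length Σ = 9.306346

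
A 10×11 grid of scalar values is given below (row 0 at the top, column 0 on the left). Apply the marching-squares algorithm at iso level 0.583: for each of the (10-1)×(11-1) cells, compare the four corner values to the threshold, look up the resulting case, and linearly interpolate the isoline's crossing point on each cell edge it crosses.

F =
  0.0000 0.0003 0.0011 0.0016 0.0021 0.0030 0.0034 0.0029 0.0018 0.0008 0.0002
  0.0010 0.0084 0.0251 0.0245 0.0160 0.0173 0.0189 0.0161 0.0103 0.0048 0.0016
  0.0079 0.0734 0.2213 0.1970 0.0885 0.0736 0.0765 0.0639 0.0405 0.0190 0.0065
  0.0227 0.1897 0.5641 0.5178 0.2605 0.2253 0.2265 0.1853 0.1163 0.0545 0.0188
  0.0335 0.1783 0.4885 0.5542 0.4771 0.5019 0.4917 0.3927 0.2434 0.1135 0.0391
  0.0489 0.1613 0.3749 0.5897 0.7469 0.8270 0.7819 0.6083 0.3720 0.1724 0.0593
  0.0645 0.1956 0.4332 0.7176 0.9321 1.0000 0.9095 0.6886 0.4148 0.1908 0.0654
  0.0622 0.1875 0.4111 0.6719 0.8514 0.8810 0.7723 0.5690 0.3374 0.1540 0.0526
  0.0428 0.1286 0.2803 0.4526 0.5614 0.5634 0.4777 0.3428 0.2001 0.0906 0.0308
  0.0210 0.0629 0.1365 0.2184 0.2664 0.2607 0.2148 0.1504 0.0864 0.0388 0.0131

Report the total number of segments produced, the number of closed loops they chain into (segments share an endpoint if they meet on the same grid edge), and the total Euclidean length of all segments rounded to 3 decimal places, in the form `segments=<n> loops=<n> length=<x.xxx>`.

segments=16 loops=1 length=13.667

cell (4,2): code 0100 → (4.811,3.000)–(5.000,2.969)
cell (4,3): code 1100 → (4.393,4.000)–(4.811,3.000)
cell (4,4): code 1100 → (4.249,5.000)–(4.393,4.000)
cell (4,5): code 1100 → (4.315,6.000)–(4.249,5.000)
cell (4,6): code 1100 → (4.883,7.000)–(4.315,6.000)
cell (4,7): code 1000 → (5.000,7.107)–(4.883,7.000)
cell (5,2): code 0110 → (5.000,2.969)–(6.000,2.527)
cell (5,7): code 1001 → (6.000,7.386)–(5.000,7.107)
cell (6,2): code 0110 → (6.000,2.527)–(7.000,2.659)
cell (6,6): code 1011 → (7.000,6.931)–(6.883,7.000)
cell (6,7): code 0001 → (6.883,7.000)–(6.000,7.386)
cell (7,2): code 0010 → (7.000,2.659)–(7.405,3.000)
cell (7,3): code 0011 → (7.405,3.000)–(7.926,4.000)
cell (7,4): code 0011 → (7.926,4.000)–(7.938,5.000)
cell (7,5): code 0011 → (7.938,5.000)–(7.643,6.000)
cell (7,6): code 0001 → (7.643,6.000)–(7.000,6.931)
total: 16 segments, chained into 1 closed loop(s), length Σ = 13.667201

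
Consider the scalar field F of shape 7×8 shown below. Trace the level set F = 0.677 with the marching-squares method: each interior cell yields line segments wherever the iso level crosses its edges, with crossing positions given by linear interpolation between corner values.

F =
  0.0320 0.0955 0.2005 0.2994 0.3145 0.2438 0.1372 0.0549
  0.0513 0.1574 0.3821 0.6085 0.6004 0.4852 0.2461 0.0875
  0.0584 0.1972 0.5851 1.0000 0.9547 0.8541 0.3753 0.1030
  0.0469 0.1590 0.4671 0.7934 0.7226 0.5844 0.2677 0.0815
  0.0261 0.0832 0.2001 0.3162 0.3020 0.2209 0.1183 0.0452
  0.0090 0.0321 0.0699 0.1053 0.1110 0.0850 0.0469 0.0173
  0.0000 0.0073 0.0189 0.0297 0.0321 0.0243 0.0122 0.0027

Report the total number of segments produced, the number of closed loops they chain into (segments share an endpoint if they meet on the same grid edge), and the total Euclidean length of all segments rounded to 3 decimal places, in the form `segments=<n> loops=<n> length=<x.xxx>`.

cell (1,2): code 0100 → (1.175,3.000)–(2.000,2.221)
cell (1,3): code 1100 → (1.216,4.000)–(1.175,3.000)
cell (1,4): code 1100 → (1.520,5.000)–(1.216,4.000)
cell (1,5): code 1000 → (2.000,5.370)–(1.520,5.000)
cell (2,2): code 0110 → (2.000,2.221)–(3.000,2.643)
cell (2,4): code 1011 → (3.000,4.330)–(2.657,5.000)
cell (2,5): code 0001 → (2.657,5.000)–(2.000,5.370)
cell (3,2): code 0010 → (3.000,2.643)–(3.244,3.000)
cell (3,3): code 0011 → (3.244,3.000)–(3.108,4.000)
cell (3,4): code 0001 → (3.108,4.000)–(3.000,4.330)
total: 10 segments, chained into 1 closed loop(s), length Σ = 8.166806

segments=10 loops=1 length=8.167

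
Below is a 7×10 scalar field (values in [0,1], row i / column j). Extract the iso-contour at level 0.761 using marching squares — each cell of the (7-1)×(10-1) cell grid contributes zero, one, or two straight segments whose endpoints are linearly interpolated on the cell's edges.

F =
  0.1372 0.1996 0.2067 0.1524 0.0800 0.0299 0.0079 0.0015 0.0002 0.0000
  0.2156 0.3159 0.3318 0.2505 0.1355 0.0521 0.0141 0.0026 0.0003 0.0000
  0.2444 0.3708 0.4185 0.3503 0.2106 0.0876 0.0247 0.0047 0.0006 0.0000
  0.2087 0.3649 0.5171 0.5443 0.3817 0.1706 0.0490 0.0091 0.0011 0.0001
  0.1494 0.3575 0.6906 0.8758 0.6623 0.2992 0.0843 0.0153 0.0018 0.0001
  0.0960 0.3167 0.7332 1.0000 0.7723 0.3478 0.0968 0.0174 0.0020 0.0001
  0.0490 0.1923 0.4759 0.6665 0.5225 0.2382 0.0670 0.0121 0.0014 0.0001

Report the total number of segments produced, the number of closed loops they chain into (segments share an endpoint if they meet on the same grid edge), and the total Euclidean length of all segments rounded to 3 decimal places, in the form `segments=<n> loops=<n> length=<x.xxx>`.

cell (3,2): code 0100 → (3.654,3.000)–(4.000,2.380)
cell (3,3): code 1000 → (4.000,3.538)–(3.654,3.000)
cell (4,2): code 0110 → (4.000,2.380)–(5.000,2.104)
cell (4,3): code 1101 → (4.897,4.000)–(4.000,3.538)
cell (4,4): code 1000 → (5.000,4.027)–(4.897,4.000)
cell (5,2): code 0010 → (5.000,2.104)–(5.717,3.000)
cell (5,3): code 0011 → (5.717,3.000)–(5.045,4.000)
cell (5,4): code 0001 → (5.045,4.000)–(5.000,4.027)
total: 8 segments, chained into 1 closed loop(s), length Σ = 5.906634

segments=8 loops=1 length=5.907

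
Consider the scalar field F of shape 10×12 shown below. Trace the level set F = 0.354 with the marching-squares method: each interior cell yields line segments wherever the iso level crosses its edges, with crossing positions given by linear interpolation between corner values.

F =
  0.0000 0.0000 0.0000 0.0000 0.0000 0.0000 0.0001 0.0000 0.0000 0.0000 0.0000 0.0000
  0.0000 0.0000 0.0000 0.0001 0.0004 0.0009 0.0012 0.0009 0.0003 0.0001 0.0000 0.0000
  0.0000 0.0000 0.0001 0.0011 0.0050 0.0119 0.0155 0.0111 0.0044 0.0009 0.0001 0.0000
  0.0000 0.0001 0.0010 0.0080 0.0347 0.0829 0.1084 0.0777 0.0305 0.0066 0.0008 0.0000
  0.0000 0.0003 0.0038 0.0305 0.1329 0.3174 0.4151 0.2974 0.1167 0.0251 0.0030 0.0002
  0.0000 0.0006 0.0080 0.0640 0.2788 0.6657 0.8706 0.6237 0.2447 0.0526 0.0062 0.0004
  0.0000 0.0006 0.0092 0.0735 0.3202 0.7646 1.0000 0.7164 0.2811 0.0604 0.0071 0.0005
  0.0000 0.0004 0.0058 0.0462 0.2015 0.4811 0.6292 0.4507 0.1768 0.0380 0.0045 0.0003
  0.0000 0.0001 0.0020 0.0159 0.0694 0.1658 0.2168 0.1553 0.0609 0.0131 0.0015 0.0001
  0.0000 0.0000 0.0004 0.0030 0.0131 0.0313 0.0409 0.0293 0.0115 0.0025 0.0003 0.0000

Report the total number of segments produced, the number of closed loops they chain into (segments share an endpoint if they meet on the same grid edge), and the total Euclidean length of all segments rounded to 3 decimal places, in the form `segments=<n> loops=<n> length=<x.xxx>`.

cell (3,5): code 0100 → (3.801,6.000)–(4.000,5.375)
cell (3,6): code 1000 → (4.000,6.519)–(3.801,6.000)
cell (4,4): code 0100 → (4.105,5.000)–(5.000,4.194)
cell (4,5): code 1110 → (4.000,5.375)–(4.105,5.000)
cell (4,6): code 1101 → (4.173,7.000)–(4.000,6.519)
cell (4,7): code 1000 → (5.000,7.712)–(4.173,7.000)
cell (5,4): code 0110 → (5.000,4.194)–(6.000,4.076)
cell (5,7): code 1001 → (6.000,7.833)–(5.000,7.712)
cell (6,4): code 0110 → (6.000,4.076)–(7.000,4.545)
cell (6,7): code 1001 → (7.000,7.353)–(6.000,7.833)
cell (7,4): code 0010 → (7.000,4.545)–(7.403,5.000)
cell (7,5): code 0011 → (7.403,5.000)–(7.667,6.000)
cell (7,6): code 0011 → (7.667,6.000)–(7.327,7.000)
cell (7,7): code 0001 → (7.327,7.000)–(7.000,7.353)
total: 14 segments, chained into 1 closed loop(s), length Σ = 11.814949

segments=14 loops=1 length=11.815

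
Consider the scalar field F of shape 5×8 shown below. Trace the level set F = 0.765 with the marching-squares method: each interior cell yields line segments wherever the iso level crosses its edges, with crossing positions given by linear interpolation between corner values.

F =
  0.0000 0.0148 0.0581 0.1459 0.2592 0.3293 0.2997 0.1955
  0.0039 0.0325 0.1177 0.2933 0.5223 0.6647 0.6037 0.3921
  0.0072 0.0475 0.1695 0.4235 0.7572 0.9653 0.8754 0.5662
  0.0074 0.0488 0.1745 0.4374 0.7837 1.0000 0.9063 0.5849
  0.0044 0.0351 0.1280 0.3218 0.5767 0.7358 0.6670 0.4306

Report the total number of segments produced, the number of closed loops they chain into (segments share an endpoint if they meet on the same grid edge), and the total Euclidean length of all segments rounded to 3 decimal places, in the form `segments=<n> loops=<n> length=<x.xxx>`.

segments=10 loops=1 length=7.918

cell (1,4): code 0100 → (1.334,5.000)–(2.000,4.037)
cell (1,5): code 1100 → (1.594,6.000)–(1.334,5.000)
cell (1,6): code 1000 → (2.000,6.357)–(1.594,6.000)
cell (2,3): code 0100 → (2.294,4.000)–(3.000,3.946)
cell (2,4): code 1110 → (2.000,4.037)–(2.294,4.000)
cell (2,6): code 1001 → (3.000,6.440)–(2.000,6.357)
cell (3,3): code 0010 → (3.000,3.946)–(3.090,4.000)
cell (3,4): code 0011 → (3.090,4.000)–(3.889,5.000)
cell (3,5): code 0011 → (3.889,5.000)–(3.590,6.000)
cell (3,6): code 0001 → (3.590,6.000)–(3.000,6.440)
total: 10 segments, chained into 1 closed loop(s), length Σ = 7.917912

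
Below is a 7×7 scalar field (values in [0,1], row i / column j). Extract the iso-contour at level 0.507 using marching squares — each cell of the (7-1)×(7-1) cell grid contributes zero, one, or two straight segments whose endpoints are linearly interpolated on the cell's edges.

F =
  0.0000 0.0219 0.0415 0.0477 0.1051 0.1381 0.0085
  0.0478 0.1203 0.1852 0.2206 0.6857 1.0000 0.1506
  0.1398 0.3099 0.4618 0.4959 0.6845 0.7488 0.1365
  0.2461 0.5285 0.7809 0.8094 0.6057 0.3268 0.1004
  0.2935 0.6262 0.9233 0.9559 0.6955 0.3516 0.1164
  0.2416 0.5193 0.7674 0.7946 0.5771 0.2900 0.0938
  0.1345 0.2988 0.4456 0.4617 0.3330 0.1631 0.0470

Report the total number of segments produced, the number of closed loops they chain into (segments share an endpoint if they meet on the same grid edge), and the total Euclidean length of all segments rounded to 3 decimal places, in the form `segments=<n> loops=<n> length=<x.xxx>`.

cell (0,3): code 0100 → (0.692,4.000)–(1.000,3.616)
cell (0,4): code 1100 → (0.428,5.000)–(0.692,4.000)
cell (0,5): code 1000 → (1.000,5.580)–(0.428,5.000)
cell (1,3): code 0110 → (1.000,3.616)–(2.000,3.059)
cell (1,5): code 1001 → (2.000,5.395)–(1.000,5.580)
cell (2,0): code 0100 → (2.902,1.000)–(3.000,0.924)
cell (2,1): code 1100 → (2.142,2.000)–(2.902,1.000)
cell (2,2): code 1100 → (2.035,3.000)–(2.142,2.000)
cell (2,3): code 1110 → (2.000,3.059)–(2.035,3.000)
cell (2,4): code 1011 → (3.000,4.354)–(2.573,5.000)
cell (2,5): code 0001 → (2.573,5.000)–(2.000,5.395)
cell (3,0): code 0110 → (3.000,0.924)–(4.000,0.642)
cell (3,4): code 1001 → (4.000,4.548)–(3.000,4.354)
cell (4,0): code 0110 → (4.000,0.642)–(5.000,0.956)
cell (4,4): code 1001 → (5.000,4.244)–(4.000,4.548)
cell (5,0): code 0010 → (5.000,0.956)–(5.056,1.000)
cell (5,1): code 0011 → (5.056,1.000)–(5.809,2.000)
cell (5,2): code 0011 → (5.809,2.000)–(5.864,3.000)
cell (5,3): code 0011 → (5.864,3.000)–(5.287,4.000)
cell (5,4): code 0001 → (5.287,4.000)–(5.000,4.244)
total: 20 segments, chained into 1 closed loop(s), length Σ = 16.435421

segments=20 loops=1 length=16.435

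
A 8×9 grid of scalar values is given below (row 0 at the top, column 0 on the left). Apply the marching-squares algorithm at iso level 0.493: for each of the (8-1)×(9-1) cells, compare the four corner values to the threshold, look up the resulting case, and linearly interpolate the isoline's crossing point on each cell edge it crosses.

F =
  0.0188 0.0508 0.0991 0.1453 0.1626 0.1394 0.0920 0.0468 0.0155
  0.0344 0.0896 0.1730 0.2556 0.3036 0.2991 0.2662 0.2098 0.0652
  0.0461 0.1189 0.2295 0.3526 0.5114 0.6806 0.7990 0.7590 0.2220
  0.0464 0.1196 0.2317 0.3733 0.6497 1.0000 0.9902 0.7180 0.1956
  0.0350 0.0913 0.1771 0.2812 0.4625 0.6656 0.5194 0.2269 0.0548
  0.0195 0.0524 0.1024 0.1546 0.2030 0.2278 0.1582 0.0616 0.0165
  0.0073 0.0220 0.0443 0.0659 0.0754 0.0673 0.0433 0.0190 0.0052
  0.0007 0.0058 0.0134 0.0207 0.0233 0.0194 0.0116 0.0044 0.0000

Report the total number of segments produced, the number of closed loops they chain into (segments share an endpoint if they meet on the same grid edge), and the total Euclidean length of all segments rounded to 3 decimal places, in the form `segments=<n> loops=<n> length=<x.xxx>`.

cell (1,3): code 0100 → (1.911,4.000)–(2.000,3.884)
cell (1,4): code 1100 → (1.508,5.000)–(1.911,4.000)
cell (1,5): code 1100 → (1.426,6.000)–(1.508,5.000)
cell (1,6): code 1100 → (1.516,7.000)–(1.426,6.000)
cell (1,7): code 1000 → (2.000,7.495)–(1.516,7.000)
cell (2,3): code 0110 → (2.000,3.884)–(3.000,3.433)
cell (2,7): code 1001 → (3.000,7.431)–(2.000,7.495)
cell (3,3): code 0010 → (3.000,3.433)–(3.837,4.000)
cell (3,4): code 0111 → (3.837,4.000)–(4.000,4.150)
cell (3,6): code 1011 → (4.000,6.090)–(3.458,7.000)
cell (3,7): code 0001 → (3.458,7.000)–(3.000,7.431)
cell (4,4): code 0010 → (4.000,4.150)–(4.394,5.000)
cell (4,5): code 0011 → (4.394,5.000)–(4.073,6.000)
cell (4,6): code 0001 → (4.073,6.000)–(4.000,6.090)
total: 14 segments, chained into 1 closed loop(s), length Σ = 11.046928

segments=14 loops=1 length=11.047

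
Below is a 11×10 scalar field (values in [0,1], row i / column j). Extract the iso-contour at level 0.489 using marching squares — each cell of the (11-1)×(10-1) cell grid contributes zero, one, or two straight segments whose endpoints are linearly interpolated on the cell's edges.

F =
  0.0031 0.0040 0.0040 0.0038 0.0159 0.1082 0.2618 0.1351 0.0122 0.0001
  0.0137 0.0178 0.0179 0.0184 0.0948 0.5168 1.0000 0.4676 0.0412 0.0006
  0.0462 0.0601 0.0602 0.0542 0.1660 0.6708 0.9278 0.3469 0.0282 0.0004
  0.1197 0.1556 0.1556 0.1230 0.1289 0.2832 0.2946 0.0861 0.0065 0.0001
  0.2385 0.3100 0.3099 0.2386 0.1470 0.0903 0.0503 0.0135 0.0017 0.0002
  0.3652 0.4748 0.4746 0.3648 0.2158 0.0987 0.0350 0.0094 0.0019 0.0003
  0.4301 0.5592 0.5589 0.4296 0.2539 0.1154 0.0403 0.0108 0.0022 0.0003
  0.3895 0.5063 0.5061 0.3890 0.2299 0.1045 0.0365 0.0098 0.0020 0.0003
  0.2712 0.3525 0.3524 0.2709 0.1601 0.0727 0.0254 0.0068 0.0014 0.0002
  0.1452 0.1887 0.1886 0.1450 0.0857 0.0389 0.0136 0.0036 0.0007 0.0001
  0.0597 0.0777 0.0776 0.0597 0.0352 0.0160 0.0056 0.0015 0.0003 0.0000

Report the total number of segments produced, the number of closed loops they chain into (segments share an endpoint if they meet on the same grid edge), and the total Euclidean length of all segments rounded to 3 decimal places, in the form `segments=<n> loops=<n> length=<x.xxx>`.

segments=16 loops=2 length=13.665

cell (0,4): code 0100 → (0.932,5.000)–(1.000,4.934)
cell (0,5): code 1100 → (0.308,6.000)–(0.932,5.000)
cell (0,6): code 1000 → (1.000,6.960)–(0.308,6.000)
cell (1,4): code 0110 → (1.000,4.934)–(2.000,4.640)
cell (1,6): code 1001 → (2.000,6.755)–(1.000,6.960)
cell (2,4): code 0010 → (2.000,4.640)–(2.469,5.000)
cell (2,5): code 0011 → (2.469,5.000)–(2.693,6.000)
cell (2,6): code 0001 → (2.693,6.000)–(2.000,6.755)
cell (5,0): code 0100 → (5.168,1.000)–(6.000,0.456)
cell (5,1): code 1100 → (5.171,2.000)–(5.168,1.000)
cell (5,2): code 1000 → (6.000,2.541)–(5.171,2.000)
cell (6,0): code 0110 → (6.000,0.456)–(7.000,0.852)
cell (6,2): code 1001 → (7.000,2.146)–(6.000,2.541)
cell (7,0): code 0010 → (7.000,0.852)–(7.112,1.000)
cell (7,1): code 0011 → (7.112,1.000)–(7.111,2.000)
cell (7,2): code 0001 → (7.111,2.000)–(7.000,2.146)
total: 16 segments, chained into 2 closed loop(s), length Σ = 13.664809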